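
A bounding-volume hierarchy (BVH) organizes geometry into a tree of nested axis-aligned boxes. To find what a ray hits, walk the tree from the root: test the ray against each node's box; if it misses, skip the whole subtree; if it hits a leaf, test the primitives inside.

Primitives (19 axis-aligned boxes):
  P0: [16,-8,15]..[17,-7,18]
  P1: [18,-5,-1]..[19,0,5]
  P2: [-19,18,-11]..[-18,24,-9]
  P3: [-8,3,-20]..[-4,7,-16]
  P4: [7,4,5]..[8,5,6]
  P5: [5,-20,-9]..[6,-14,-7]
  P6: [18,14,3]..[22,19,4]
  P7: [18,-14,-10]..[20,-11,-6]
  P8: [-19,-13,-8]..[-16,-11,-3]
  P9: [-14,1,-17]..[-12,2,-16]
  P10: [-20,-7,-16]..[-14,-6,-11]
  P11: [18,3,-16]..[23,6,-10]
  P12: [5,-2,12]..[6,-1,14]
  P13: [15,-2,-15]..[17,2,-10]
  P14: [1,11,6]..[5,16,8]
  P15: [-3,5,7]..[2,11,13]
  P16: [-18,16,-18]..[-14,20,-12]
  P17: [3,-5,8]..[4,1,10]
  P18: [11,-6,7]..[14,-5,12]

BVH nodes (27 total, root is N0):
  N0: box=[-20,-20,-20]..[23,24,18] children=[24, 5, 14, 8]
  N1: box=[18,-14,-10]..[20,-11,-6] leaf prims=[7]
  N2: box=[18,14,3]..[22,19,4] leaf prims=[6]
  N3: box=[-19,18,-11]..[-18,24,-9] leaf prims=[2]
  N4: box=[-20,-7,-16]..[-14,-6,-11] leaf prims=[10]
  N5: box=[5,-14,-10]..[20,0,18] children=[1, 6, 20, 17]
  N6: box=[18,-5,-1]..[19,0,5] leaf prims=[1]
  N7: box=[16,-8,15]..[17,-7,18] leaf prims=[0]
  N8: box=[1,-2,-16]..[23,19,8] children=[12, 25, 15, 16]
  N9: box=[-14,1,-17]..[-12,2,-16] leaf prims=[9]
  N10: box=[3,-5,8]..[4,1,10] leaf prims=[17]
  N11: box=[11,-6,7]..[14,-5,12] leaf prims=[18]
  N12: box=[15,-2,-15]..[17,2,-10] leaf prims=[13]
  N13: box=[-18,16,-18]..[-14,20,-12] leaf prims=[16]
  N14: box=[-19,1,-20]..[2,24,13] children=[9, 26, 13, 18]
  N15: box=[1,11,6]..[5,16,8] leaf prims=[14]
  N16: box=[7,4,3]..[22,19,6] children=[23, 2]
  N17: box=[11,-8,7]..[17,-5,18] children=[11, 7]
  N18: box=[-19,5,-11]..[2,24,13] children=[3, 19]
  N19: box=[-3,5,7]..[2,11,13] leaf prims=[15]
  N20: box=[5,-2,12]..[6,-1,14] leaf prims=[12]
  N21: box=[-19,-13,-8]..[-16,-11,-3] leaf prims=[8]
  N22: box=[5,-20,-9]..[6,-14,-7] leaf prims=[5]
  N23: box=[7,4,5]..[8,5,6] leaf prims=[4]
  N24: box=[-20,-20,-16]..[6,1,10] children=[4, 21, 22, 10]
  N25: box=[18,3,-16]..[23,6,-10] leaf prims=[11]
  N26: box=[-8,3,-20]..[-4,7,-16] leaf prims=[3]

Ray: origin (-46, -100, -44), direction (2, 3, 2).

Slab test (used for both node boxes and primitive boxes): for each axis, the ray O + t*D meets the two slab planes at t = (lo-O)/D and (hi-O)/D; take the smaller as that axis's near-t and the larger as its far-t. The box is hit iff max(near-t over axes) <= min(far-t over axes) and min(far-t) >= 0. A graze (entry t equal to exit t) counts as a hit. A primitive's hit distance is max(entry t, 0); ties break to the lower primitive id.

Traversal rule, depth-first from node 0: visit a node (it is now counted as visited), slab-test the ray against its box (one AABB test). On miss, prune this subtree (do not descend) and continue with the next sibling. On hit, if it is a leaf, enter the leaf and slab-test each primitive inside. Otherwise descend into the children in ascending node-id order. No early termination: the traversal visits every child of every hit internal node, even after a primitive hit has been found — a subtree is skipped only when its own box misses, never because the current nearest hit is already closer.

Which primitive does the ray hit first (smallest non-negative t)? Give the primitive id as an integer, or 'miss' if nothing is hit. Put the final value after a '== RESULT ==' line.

Traverse from the root:
N0 x:[13,69/2] y:[80/3,124/3] z:[12,31] -> hit [80/3,31], descend [5, 8, 14, 24]
  N5 x:[51/2,33] y:[86/3,100/3] z:[17,31] -> hit [86/3,31], descend [1, 6, 17, 20]
    N1 x:[32,33] y:[86/3,89/3] z:[17,19] -> miss, prune
    N6 x:[32,65/2] y:[95/3,100/3] z:[43/2,49/2] -> miss, prune
    N17 x:[57/2,63/2] y:[92/3,95/3] z:[51/2,31] -> hit [92/3,31], descend [7, 11]
      N7 x:[31,63/2] y:[92/3,31] z:[59/2,31] -> hit [31,31] leaf, test {P0@t=31}
      N11 x:[57/2,30] y:[94/3,95/3] z:[51/2,28] -> miss, prune
    N20 x:[51/2,26] y:[98/3,33] z:[28,29] -> miss, prune
  N8 x:[47/2,69/2] y:[98/3,119/3] z:[14,26] -> miss, prune
  N14 x:[27/2,24] y:[101/3,124/3] z:[12,57/2] -> miss, prune
  N24 x:[13,26] y:[80/3,101/3] z:[14,27] -> miss, prune

Visited [0, 5, 1, 6, 17, 7, 11, 20, 8, 14, 24]. Tests: 11 box, 1 leaf. Nearest: P0.

== RESULT ==
0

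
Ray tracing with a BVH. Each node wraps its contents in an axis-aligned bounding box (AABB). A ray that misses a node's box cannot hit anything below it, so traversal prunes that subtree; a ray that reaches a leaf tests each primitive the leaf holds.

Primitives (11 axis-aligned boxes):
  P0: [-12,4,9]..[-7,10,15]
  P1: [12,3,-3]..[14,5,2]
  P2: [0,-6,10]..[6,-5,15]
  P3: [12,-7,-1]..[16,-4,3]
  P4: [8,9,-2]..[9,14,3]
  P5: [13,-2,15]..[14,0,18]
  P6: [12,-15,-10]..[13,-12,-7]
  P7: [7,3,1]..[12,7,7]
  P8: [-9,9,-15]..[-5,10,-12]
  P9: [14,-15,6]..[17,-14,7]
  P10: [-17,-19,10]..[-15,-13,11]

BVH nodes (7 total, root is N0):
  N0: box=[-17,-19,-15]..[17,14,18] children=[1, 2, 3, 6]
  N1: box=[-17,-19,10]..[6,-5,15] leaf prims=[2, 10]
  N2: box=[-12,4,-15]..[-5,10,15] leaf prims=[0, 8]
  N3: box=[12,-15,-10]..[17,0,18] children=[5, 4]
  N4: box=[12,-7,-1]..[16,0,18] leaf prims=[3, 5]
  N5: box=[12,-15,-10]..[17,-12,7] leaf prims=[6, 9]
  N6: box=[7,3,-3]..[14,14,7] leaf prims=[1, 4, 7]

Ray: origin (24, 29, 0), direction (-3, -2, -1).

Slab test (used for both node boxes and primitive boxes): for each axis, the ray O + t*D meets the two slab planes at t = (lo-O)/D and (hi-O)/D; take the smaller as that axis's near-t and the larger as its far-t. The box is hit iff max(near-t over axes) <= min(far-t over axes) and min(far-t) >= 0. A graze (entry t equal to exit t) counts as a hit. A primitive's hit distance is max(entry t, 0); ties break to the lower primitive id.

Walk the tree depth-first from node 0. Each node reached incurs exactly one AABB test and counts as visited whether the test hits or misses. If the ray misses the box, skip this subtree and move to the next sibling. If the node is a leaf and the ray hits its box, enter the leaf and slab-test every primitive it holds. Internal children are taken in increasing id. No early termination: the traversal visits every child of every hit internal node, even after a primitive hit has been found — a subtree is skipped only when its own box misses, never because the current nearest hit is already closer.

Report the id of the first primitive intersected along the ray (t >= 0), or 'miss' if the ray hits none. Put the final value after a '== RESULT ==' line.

Trace the traversal:
N0 x:[7/3,41/3] y:[15/2,24] z:[-18,15] -> hit [15/2,41/3], descend [1, 2, 3, 6]
  N1 x:[6,41/3] y:[17,24] z:[-15,-10] -> miss, prune
  N2 x:[29/3,12] y:[19/2,25/2] z:[-15,15] -> hit [29/3,12] leaf, test {P0(miss), P8(miss)}
  N3 x:[7/3,4] y:[29/2,22] z:[-18,10] -> miss, prune
  N6 x:[10/3,17/3] y:[15/2,13] z:[-7,3] -> miss, prune

order=[0, 1, 2, 3, 6]  |boxes|=5  |leaves|=1  hit=miss

== RESULT ==
miss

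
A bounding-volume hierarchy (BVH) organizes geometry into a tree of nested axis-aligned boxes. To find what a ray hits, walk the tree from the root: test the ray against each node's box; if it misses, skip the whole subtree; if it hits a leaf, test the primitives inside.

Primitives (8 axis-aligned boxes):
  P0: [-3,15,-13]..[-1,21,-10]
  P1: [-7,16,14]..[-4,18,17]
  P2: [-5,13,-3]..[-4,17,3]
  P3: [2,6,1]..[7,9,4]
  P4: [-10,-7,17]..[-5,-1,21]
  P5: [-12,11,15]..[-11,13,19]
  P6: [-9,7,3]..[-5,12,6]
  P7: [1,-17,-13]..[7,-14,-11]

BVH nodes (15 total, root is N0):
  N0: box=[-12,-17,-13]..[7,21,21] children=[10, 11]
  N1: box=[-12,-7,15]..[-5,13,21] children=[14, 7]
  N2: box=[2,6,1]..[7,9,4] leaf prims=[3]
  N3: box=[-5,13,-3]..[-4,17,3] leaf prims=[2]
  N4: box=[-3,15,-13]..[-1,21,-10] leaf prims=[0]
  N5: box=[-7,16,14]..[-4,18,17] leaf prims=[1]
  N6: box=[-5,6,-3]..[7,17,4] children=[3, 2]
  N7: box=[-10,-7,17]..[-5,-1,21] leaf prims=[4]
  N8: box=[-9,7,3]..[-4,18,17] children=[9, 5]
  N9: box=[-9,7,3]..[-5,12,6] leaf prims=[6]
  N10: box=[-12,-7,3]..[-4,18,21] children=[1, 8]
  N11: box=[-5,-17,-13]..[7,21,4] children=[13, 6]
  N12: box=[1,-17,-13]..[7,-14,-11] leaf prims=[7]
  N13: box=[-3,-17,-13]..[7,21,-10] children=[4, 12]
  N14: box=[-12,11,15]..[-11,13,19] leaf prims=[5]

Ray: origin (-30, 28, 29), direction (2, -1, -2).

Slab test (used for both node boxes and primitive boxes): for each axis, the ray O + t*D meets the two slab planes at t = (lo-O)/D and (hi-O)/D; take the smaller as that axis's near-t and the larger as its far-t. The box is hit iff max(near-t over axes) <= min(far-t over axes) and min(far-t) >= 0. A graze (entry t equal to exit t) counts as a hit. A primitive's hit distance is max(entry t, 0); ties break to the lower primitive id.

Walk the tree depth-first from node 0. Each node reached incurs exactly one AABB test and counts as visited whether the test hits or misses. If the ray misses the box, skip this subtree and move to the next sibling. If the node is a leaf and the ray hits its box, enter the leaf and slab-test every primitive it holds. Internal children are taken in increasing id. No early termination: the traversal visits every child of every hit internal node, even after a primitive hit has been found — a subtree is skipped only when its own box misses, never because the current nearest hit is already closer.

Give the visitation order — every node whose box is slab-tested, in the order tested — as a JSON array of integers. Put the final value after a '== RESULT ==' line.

Traverse from the root:
N0 x:[9,37/2] y:[7,45] z:[4,21] -> hit [9,37/2], descend [10, 11]
  N10 x:[9,13] y:[10,35] z:[4,13] -> hit [10,13], descend [1, 8]
    N1 x:[9,25/2] y:[15,35] z:[4,7] -> miss, prune
    N8 x:[21/2,13] y:[10,21] z:[6,13] -> hit [21/2,13], descend [5, 9]
      N5 x:[23/2,13] y:[10,12] z:[6,15/2] -> miss, prune
      N9 x:[21/2,25/2] y:[16,21] z:[23/2,13] -> miss, prune
  N11 x:[25/2,37/2] y:[7,45] z:[25/2,21] -> hit [25/2,37/2], descend [6, 13]
    N6 x:[25/2,37/2] y:[11,22] z:[25/2,16] -> hit [25/2,16], descend [2, 3]
      N2 x:[16,37/2] y:[19,22] z:[25/2,14] -> miss, prune
      N3 x:[25/2,13] y:[11,15] z:[13,16] -> hit [13,13] leaf, test {P2@t=13}
    N13 x:[27/2,37/2] y:[7,45] z:[39/2,21] -> miss, prune

11 AABB tests over nodes [0, 10, 1, 8, 5, 9, 11, 6, 2, 3, 13]; 1 leaf entered; closest P2.

== RESULT ==
[0, 10, 1, 8, 5, 9, 11, 6, 2, 3, 13]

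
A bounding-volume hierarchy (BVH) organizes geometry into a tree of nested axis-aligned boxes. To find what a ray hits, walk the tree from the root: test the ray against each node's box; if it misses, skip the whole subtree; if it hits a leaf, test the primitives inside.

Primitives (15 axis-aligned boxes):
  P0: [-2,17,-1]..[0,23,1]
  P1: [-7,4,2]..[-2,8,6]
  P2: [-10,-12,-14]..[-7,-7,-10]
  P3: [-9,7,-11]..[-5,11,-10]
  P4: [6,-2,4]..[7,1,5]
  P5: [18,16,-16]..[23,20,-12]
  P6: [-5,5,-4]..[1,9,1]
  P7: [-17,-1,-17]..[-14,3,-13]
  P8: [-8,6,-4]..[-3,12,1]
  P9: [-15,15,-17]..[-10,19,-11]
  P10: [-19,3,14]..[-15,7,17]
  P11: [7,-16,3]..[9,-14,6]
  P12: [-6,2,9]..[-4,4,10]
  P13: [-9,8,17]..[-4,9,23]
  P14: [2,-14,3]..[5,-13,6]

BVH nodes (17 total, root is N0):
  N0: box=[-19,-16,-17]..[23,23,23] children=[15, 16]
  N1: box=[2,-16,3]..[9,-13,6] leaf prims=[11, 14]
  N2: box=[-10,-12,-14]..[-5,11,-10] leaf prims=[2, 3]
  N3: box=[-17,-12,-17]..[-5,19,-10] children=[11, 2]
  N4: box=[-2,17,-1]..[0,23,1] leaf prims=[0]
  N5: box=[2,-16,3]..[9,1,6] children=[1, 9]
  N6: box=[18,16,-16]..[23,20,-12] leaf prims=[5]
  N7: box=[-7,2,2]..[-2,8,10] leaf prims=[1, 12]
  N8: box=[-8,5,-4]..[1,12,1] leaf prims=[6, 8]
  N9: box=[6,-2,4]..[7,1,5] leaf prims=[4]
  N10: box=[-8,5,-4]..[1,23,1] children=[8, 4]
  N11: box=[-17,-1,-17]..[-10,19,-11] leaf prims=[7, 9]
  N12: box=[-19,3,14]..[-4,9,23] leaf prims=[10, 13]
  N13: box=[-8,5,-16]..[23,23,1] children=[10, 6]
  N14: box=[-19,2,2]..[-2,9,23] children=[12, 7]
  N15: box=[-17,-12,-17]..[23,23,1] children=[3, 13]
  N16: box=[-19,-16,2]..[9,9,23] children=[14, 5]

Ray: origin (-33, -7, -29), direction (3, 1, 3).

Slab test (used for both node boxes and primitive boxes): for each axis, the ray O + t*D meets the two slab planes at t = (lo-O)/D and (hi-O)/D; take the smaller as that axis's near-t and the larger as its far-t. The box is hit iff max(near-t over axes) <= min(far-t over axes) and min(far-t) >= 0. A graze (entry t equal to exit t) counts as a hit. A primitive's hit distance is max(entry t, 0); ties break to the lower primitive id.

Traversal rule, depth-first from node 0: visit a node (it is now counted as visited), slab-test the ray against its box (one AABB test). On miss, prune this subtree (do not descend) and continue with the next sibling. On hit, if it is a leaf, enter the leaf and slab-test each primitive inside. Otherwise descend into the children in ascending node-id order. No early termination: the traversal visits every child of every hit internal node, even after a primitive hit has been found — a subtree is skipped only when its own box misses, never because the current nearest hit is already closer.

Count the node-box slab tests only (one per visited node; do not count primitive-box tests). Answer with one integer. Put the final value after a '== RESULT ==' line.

Walk:
N0 x:[14/3,56/3] y:[-9,30] z:[4,52/3] -> hit [14/3,52/3], descend [15, 16]
  N15 x:[16/3,56/3] y:[-5,30] z:[4,10] -> hit [16/3,10], descend [3, 13]
    N3 x:[16/3,28/3] y:[-5,26] z:[4,19/3] -> hit [16/3,19/3], descend [2, 11]
      N2 x:[23/3,28/3] y:[-5,18] z:[5,19/3] -> miss, prune
      N11 x:[16/3,23/3] y:[6,26] z:[4,6] -> hit [6,6] leaf, test {P7(miss), P9(miss)}
    N13 x:[25/3,56/3] y:[12,30] z:[13/3,10] -> miss, prune
  N16 x:[14/3,14] y:[-9,16] z:[31/3,52/3] -> hit [31/3,14], descend [5, 14]
    N5 x:[35/3,14] y:[-9,8] z:[32/3,35/3] -> miss, prune
    N14 x:[14/3,31/3] y:[9,16] z:[31/3,52/3] -> hit [31/3,31/3], descend [7, 12]
      N7 x:[26/3,31/3] y:[9,15] z:[31/3,13] -> hit [31/3,31/3] leaf, test {P1(miss), P12(miss)}
      N12 x:[14/3,29/3] y:[10,16] z:[43/3,52/3] -> miss, prune

11 AABB tests over nodes [0, 15, 3, 2, 11, 13, 16, 5, 14, 7, 12]; 2 leaves entered; closest miss.

== RESULT ==
11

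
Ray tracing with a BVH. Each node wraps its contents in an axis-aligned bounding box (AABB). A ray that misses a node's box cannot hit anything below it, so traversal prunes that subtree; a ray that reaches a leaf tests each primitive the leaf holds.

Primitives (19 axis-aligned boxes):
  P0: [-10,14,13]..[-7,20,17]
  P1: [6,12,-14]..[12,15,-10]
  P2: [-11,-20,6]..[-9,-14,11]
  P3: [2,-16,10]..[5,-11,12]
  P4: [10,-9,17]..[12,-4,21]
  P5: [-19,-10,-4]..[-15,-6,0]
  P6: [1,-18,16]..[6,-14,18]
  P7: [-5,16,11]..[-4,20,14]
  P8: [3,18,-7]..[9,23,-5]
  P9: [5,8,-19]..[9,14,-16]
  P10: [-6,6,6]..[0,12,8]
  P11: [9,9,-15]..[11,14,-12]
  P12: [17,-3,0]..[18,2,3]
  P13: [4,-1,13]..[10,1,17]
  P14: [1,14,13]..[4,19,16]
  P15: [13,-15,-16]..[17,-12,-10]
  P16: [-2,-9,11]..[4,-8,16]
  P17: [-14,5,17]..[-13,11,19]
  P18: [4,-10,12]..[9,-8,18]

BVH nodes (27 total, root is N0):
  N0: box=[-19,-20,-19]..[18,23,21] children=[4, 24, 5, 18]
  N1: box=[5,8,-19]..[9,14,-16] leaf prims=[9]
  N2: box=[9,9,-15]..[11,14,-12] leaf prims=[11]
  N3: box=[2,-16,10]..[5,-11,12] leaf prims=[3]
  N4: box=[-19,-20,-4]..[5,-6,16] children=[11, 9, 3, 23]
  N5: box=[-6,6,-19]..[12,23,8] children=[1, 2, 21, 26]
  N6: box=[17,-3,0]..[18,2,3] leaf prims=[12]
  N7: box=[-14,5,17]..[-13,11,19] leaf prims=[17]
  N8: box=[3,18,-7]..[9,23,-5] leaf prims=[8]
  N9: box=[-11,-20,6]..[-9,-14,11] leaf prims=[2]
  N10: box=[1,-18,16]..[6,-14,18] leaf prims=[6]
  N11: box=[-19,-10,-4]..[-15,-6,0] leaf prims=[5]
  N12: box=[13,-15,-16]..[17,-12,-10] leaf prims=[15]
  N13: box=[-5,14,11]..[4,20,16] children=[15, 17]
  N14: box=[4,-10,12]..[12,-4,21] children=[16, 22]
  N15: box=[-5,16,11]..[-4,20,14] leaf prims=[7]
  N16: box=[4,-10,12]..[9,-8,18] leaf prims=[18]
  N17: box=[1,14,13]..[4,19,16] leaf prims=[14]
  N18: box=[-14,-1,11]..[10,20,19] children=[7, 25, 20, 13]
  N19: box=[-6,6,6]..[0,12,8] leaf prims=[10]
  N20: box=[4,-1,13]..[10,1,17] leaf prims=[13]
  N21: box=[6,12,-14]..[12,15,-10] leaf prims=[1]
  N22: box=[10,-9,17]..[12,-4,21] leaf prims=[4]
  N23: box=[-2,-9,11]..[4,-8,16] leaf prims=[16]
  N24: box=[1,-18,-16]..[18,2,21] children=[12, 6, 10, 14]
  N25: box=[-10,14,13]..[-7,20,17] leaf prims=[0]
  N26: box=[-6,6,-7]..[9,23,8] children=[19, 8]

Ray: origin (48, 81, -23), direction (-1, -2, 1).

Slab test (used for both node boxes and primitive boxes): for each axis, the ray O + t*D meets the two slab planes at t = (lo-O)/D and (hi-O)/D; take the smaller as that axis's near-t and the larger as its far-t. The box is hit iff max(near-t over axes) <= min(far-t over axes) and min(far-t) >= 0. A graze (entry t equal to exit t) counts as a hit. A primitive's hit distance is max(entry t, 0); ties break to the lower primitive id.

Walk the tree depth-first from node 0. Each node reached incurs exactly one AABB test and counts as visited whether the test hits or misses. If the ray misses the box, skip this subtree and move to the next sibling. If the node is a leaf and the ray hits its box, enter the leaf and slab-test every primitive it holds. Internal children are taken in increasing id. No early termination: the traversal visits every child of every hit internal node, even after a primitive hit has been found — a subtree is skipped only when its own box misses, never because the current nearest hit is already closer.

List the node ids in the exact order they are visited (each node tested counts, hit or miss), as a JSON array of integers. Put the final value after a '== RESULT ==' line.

Trace the traversal:
N0 x:[30,67] y:[29,101/2] z:[4,44] -> hit [30,44], descend [4, 5, 18, 24]
  N4 x:[43,67] y:[87/2,101/2] z:[19,39] -> miss, prune
  N5 x:[36,54] y:[29,75/2] z:[4,31] -> miss, prune
  N18 x:[38,62] y:[61/2,41] z:[34,42] -> hit [38,41], descend [7, 13, 20, 25]
    N7 x:[61,62] y:[35,38] z:[40,42] -> miss, prune
    N13 x:[44,53] y:[61/2,67/2] z:[34,39] -> miss, prune
    N20 x:[38,44] y:[40,41] z:[36,40] -> hit [40,40] leaf, test {P13@t=40}
    N25 x:[55,58] y:[61/2,67/2] z:[36,40] -> miss, prune
  N24 x:[30,47] y:[79/2,99/2] z:[7,44] -> hit [79/2,44], descend [6, 10, 12, 14]
    N6 x:[30,31] y:[79/2,42] z:[23,26] -> miss, prune
    N10 x:[42,47] y:[95/2,99/2] z:[39,41] -> miss, prune
    N12 x:[31,35] y:[93/2,48] z:[7,13] -> miss, prune
    N14 x:[36,44] y:[85/2,91/2] z:[35,44] -> hit [85/2,44], descend [16, 22]
      N16 x:[39,44] y:[89/2,91/2] z:[35,41] -> miss, prune
      N22 x:[36,38] y:[85/2,45] z:[40,44] -> miss, prune

order=[0, 4, 5, 18, 7, 13, 20, 25, 24, 6, 10, 12, 14, 16, 22]  |boxes|=15  |leaves|=1  hit=P13

== RESULT ==
[0, 4, 5, 18, 7, 13, 20, 25, 24, 6, 10, 12, 14, 16, 22]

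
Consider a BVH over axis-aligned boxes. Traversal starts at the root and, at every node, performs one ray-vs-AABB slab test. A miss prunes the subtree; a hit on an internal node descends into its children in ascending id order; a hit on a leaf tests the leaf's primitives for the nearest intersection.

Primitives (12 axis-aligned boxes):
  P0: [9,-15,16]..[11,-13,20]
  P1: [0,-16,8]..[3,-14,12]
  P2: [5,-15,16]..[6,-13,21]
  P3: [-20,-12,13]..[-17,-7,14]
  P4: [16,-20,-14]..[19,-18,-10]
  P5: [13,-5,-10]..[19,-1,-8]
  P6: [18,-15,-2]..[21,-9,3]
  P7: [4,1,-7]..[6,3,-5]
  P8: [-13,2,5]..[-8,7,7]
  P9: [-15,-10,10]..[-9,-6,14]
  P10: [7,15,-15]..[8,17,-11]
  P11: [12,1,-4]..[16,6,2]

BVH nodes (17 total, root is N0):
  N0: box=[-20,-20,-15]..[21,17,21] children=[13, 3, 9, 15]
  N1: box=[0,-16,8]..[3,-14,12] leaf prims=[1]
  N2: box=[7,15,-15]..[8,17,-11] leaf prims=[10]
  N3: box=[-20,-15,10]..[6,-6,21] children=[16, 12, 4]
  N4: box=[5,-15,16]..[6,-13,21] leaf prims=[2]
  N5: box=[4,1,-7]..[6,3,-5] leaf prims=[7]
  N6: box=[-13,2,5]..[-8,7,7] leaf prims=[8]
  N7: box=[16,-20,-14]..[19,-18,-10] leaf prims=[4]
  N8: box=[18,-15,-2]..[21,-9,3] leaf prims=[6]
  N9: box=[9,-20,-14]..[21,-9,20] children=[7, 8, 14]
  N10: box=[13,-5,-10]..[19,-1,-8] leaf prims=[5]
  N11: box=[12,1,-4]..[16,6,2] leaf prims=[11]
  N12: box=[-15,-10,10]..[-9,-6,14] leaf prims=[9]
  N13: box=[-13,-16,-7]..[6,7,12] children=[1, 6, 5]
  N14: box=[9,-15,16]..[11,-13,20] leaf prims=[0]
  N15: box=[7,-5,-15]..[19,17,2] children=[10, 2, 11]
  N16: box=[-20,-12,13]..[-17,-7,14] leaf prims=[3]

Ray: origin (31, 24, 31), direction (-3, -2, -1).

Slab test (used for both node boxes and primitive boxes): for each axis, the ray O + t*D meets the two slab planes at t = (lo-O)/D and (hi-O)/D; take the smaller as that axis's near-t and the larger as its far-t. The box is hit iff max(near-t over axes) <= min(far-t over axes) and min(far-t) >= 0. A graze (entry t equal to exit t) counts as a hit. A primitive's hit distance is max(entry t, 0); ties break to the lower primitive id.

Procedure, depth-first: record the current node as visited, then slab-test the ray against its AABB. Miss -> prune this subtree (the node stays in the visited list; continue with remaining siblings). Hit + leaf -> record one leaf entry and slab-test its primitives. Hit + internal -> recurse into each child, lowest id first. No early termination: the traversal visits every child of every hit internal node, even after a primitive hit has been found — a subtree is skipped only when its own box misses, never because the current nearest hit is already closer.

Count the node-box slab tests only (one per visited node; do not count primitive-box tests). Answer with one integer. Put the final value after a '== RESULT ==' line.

Walk:
N0 x:[10/3,17] y:[7/2,22] z:[10,46] -> hit [10,17], descend [3, 9, 13, 15]
  N3 x:[25/3,17] y:[15,39/2] z:[10,21] -> hit [15,17], descend [4, 12, 16]
    N4 x:[25/3,26/3] y:[37/2,39/2] z:[10,15] -> miss, prune
    N12 x:[40/3,46/3] y:[15,17] z:[17,21] -> miss, prune
    N16 x:[16,17] y:[31/2,18] z:[17,18] -> hit [17,17] leaf, test {P3@t=17}
  N9 x:[10/3,22/3] y:[33/2,22] z:[11,45] -> miss, prune
  N13 x:[25/3,44/3] y:[17/2,20] z:[19,38] -> miss, prune
  N15 x:[4,8] y:[7/2,29/2] z:[29,46] -> miss, prune

order=[0, 3, 4, 12, 16, 9, 13, 15]  |boxes|=8  |leaves|=1  hit=P3

== RESULT ==
8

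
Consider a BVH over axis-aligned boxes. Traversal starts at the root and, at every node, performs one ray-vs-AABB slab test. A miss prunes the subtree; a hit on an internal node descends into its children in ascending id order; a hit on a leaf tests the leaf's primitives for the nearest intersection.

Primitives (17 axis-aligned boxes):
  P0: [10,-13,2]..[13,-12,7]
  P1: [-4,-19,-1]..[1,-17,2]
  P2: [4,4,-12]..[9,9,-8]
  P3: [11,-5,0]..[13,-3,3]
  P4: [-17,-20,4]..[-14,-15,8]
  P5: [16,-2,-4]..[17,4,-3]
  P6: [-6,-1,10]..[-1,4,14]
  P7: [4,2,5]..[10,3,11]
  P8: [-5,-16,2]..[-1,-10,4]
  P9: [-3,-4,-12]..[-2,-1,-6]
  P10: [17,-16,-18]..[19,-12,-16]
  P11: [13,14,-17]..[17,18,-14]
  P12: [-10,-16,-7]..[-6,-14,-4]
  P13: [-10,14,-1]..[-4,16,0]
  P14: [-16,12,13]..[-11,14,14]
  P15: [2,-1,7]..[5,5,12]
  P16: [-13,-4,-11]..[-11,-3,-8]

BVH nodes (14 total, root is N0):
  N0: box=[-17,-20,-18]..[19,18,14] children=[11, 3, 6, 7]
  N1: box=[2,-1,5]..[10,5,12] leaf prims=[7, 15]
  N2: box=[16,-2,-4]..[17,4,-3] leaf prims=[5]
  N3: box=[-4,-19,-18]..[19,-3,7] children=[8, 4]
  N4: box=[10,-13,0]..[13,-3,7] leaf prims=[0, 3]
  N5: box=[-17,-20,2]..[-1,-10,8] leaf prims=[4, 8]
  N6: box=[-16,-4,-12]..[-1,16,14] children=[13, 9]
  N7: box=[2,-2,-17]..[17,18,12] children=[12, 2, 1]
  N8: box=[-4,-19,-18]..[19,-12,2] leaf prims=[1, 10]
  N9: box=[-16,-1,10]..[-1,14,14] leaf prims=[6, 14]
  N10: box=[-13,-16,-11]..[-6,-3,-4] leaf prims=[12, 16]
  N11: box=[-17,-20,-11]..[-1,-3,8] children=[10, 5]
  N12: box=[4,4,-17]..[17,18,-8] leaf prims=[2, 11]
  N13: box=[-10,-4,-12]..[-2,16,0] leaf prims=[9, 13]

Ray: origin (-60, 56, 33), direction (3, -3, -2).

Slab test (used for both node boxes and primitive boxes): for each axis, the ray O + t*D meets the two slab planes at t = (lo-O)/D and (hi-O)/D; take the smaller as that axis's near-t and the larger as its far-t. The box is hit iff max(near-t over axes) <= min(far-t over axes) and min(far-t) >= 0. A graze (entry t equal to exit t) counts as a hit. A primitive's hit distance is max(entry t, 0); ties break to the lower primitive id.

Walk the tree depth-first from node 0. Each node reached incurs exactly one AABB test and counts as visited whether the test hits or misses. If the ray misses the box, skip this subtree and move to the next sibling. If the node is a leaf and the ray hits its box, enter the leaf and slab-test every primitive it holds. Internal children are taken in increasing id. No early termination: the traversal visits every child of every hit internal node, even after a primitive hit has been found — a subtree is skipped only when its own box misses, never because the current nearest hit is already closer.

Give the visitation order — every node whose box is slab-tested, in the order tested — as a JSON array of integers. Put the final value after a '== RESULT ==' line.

Walk:
N0 x:[43/3,79/3] y:[38/3,76/3] z:[19/2,51/2] -> hit [43/3,76/3], descend [3, 6, 7, 11]
  N3 x:[56/3,79/3] y:[59/3,25] z:[13,51/2] -> hit [59/3,25], descend [4, 8]
    N4 x:[70/3,73/3] y:[59/3,23] z:[13,33/2] -> miss, prune
    N8 x:[56/3,79/3] y:[68/3,25] z:[31/2,51/2] -> hit [68/3,25] leaf, test {P1(miss), P10(miss)}
  N6 x:[44/3,59/3] y:[40/3,20] z:[19/2,45/2] -> hit [44/3,59/3], descend [9, 13]
    N9 x:[44/3,59/3] y:[14,19] z:[19/2,23/2] -> miss, prune
    N13 x:[50/3,58/3] y:[40/3,20] z:[33/2,45/2] -> hit [50/3,58/3] leaf, test {P9(miss), P13(miss)}
  N7 x:[62/3,77/3] y:[38/3,58/3] z:[21/2,25] -> miss, prune
  N11 x:[43/3,59/3] y:[59/3,76/3] z:[25/2,22] -> hit [59/3,59/3], descend [5, 10]
    N5 x:[43/3,59/3] y:[22,76/3] z:[25/2,31/2] -> miss, prune
    N10 x:[47/3,18] y:[59/3,24] z:[37/2,22] -> miss, prune

Summary -> nodes [0, 3, 4, 8, 6, 9, 13, 7, 11, 5, 10]; box-tests=11; leaf-entries=2; first=miss

== RESULT ==
[0, 3, 4, 8, 6, 9, 13, 7, 11, 5, 10]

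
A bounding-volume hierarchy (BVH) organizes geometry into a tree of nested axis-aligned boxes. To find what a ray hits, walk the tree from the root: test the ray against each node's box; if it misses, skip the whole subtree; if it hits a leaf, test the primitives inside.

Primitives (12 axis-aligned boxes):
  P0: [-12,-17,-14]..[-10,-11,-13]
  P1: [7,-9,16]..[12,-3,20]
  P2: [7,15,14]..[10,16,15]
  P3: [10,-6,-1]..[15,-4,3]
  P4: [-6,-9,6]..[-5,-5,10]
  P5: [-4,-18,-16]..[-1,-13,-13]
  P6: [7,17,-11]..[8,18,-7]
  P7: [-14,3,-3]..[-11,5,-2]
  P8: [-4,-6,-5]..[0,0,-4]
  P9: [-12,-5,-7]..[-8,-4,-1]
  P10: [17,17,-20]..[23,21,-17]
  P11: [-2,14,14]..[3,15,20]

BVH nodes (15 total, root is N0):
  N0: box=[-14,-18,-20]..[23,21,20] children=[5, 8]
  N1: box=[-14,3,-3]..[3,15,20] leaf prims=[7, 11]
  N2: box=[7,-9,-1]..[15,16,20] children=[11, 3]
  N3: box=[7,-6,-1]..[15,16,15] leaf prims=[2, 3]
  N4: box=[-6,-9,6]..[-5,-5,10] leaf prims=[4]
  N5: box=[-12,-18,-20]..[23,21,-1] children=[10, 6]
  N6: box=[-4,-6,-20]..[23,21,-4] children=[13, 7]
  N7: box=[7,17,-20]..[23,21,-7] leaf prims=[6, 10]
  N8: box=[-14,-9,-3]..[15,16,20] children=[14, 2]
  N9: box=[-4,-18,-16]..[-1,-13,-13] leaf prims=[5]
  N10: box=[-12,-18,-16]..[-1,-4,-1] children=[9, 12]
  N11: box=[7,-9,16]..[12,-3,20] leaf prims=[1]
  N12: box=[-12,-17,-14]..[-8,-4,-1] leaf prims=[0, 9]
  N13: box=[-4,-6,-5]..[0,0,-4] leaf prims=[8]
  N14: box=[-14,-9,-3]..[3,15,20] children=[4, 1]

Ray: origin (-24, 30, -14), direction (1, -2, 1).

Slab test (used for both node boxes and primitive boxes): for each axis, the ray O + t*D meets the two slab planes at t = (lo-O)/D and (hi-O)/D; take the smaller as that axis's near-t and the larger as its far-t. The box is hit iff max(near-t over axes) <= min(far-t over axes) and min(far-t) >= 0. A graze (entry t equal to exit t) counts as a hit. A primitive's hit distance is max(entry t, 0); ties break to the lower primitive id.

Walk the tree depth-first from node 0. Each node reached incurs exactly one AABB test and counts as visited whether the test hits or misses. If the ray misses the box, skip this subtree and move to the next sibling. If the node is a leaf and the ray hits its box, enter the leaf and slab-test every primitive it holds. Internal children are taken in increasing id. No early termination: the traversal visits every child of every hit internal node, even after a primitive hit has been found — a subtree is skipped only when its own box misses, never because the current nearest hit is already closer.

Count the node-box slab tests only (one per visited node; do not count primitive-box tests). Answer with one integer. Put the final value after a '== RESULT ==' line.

Trace the traversal:
N0 x:[10,47] y:[9/2,24] z:[-6,34] -> hit [10,24], descend [5, 8]
  N5 x:[12,47] y:[9/2,24] z:[-6,13] -> hit [12,13], descend [6, 10]
    N6 x:[20,47] y:[9/2,18] z:[-6,10] -> miss, prune
    N10 x:[12,23] y:[17,24] z:[-2,13] -> miss, prune
  N8 x:[10,39] y:[7,39/2] z:[11,34] -> hit [11,39/2], descend [2, 14]
    N2 x:[31,39] y:[7,39/2] z:[13,34] -> miss, prune
    N14 x:[10,27] y:[15/2,39/2] z:[11,34] -> hit [11,39/2], descend [1, 4]
      N1 x:[10,27] y:[15/2,27/2] z:[11,34] -> hit [11,27/2] leaf, test {P7(miss), P11(miss)}
      N4 x:[18,19] y:[35/2,39/2] z:[20,24] -> miss, prune

order=[0, 5, 6, 10, 8, 2, 14, 1, 4]  |boxes|=9  |leaves|=1  hit=miss

== RESULT ==
9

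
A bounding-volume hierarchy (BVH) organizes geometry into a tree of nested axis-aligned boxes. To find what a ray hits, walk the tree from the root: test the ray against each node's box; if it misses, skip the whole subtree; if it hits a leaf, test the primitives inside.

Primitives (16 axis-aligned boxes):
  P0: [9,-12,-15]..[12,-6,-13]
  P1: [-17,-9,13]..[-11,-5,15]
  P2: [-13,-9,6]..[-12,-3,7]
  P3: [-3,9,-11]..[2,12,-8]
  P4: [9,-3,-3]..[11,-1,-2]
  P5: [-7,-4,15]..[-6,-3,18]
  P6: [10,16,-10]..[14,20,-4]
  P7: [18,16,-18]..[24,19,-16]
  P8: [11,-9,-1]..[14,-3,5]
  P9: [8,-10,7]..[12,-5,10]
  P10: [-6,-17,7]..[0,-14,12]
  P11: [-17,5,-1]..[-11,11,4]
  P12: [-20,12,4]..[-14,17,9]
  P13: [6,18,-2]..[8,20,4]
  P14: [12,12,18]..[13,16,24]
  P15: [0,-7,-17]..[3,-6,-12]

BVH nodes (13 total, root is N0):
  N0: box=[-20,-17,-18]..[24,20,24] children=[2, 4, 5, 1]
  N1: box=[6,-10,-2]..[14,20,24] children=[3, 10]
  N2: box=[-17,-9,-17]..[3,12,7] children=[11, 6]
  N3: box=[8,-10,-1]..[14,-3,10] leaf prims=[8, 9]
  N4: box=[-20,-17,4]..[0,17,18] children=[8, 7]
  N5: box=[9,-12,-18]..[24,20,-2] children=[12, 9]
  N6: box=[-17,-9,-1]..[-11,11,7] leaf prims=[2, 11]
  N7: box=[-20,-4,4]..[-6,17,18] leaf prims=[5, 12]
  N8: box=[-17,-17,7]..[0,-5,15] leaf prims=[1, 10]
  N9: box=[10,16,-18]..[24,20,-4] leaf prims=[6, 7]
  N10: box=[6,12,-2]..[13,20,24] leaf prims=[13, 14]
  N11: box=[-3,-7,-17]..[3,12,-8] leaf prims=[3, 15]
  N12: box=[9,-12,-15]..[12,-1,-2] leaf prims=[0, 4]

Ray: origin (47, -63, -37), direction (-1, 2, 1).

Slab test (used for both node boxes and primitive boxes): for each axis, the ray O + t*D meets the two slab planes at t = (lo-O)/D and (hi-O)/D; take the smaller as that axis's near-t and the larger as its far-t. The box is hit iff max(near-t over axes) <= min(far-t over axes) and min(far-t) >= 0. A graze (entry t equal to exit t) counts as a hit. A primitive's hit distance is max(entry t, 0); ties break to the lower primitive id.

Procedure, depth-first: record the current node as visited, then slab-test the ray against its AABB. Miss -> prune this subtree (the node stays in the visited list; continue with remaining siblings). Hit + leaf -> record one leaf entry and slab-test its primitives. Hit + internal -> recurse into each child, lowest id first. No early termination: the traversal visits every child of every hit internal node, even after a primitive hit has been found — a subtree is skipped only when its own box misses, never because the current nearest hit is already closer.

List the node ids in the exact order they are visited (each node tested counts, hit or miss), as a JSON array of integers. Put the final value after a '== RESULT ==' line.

Trace the traversal:
N0 x:[23,67] y:[23,83/2] z:[19,61] -> hit [23,83/2], descend [1, 2, 4, 5]
  N1 x:[33,41] y:[53/2,83/2] z:[35,61] -> hit [35,41], descend [3, 10]
    N3 x:[33,39] y:[53/2,30] z:[36,47] -> miss, prune
    N10 x:[34,41] y:[75/2,83/2] z:[35,61] -> hit [75/2,41] leaf, test {P13@t=81/2, P14(miss)}
  N2 x:[44,64] y:[27,75/2] z:[20,44] -> miss, prune
  N4 x:[47,67] y:[23,40] z:[41,55] -> miss, prune
  N5 x:[23,38] y:[51/2,83/2] z:[19,35] -> hit [51/2,35], descend [9, 12]
    N9 x:[23,37] y:[79/2,83/2] z:[19,33] -> miss, prune
    N12 x:[35,38] y:[51/2,31] z:[22,35] -> miss, prune

Visited [0, 1, 3, 10, 2, 4, 5, 9, 12]. Tests: 9 box, 1 leaf. Nearest: P13.

== RESULT ==
[0, 1, 3, 10, 2, 4, 5, 9, 12]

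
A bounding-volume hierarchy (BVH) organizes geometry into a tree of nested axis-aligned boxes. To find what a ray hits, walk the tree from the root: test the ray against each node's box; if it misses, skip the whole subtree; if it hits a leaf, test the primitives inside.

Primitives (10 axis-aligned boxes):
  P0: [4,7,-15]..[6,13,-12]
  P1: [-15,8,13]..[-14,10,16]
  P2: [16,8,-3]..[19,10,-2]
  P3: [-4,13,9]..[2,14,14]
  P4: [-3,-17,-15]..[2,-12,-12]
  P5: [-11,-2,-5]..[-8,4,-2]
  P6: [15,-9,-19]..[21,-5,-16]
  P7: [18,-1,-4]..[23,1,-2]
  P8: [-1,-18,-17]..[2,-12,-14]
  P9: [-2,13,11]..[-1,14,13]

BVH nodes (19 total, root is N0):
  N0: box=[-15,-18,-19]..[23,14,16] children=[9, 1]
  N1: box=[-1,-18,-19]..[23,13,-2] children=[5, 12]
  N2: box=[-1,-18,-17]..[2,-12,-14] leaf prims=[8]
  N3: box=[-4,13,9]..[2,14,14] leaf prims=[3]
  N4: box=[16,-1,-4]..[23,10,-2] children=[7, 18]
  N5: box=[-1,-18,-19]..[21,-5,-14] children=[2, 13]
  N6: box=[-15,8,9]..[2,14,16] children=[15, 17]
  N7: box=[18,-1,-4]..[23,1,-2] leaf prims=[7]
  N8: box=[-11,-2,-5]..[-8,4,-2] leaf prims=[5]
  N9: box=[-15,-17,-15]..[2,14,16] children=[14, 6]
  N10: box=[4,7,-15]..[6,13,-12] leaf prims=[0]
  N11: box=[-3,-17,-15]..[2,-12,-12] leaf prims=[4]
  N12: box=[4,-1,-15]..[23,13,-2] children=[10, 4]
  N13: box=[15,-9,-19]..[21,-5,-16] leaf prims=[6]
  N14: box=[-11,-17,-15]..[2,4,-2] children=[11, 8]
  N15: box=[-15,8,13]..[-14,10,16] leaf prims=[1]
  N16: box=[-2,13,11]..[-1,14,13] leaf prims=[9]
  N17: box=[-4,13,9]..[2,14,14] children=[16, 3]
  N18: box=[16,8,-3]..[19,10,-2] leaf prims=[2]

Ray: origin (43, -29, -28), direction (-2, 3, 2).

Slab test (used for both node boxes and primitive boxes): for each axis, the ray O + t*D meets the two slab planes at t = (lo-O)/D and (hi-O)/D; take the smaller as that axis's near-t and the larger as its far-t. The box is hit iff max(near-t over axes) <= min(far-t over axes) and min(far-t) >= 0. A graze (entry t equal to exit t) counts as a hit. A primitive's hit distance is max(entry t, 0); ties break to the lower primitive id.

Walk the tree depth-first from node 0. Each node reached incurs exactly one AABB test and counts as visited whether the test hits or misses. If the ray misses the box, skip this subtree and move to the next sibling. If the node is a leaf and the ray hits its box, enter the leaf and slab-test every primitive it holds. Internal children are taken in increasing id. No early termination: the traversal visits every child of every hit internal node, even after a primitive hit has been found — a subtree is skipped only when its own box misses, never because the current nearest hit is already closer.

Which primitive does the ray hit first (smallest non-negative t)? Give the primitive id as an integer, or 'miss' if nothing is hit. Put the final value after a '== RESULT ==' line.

Walk:
N0 x:[10,29] y:[11/3,43/3] z:[9/2,22] -> hit [10,43/3], descend [1, 9]
  N1 x:[10,22] y:[11/3,14] z:[9/2,13] -> hit [10,13], descend [5, 12]
    N5 x:[11,22] y:[11/3,8] z:[9/2,7] -> miss, prune
    N12 x:[10,39/2] y:[28/3,14] z:[13/2,13] -> hit [10,13], descend [4, 10]
      N4 x:[10,27/2] y:[28/3,13] z:[12,13] -> hit [12,13], descend [7, 18]
        N7 x:[10,25/2] y:[28/3,10] z:[12,13] -> miss, prune
        N18 x:[12,27/2] y:[37/3,13] z:[25/2,13] -> hit [25/2,13] leaf, test {P2@t=25/2}
      N10 x:[37/2,39/2] y:[12,14] z:[13/2,8] -> miss, prune
  N9 x:[41/2,29] y:[4,43/3] z:[13/2,22] -> miss, prune

order=[0, 1, 5, 12, 4, 7, 18, 10, 9]  |boxes|=9  |leaves|=1  hit=P2

== RESULT ==
2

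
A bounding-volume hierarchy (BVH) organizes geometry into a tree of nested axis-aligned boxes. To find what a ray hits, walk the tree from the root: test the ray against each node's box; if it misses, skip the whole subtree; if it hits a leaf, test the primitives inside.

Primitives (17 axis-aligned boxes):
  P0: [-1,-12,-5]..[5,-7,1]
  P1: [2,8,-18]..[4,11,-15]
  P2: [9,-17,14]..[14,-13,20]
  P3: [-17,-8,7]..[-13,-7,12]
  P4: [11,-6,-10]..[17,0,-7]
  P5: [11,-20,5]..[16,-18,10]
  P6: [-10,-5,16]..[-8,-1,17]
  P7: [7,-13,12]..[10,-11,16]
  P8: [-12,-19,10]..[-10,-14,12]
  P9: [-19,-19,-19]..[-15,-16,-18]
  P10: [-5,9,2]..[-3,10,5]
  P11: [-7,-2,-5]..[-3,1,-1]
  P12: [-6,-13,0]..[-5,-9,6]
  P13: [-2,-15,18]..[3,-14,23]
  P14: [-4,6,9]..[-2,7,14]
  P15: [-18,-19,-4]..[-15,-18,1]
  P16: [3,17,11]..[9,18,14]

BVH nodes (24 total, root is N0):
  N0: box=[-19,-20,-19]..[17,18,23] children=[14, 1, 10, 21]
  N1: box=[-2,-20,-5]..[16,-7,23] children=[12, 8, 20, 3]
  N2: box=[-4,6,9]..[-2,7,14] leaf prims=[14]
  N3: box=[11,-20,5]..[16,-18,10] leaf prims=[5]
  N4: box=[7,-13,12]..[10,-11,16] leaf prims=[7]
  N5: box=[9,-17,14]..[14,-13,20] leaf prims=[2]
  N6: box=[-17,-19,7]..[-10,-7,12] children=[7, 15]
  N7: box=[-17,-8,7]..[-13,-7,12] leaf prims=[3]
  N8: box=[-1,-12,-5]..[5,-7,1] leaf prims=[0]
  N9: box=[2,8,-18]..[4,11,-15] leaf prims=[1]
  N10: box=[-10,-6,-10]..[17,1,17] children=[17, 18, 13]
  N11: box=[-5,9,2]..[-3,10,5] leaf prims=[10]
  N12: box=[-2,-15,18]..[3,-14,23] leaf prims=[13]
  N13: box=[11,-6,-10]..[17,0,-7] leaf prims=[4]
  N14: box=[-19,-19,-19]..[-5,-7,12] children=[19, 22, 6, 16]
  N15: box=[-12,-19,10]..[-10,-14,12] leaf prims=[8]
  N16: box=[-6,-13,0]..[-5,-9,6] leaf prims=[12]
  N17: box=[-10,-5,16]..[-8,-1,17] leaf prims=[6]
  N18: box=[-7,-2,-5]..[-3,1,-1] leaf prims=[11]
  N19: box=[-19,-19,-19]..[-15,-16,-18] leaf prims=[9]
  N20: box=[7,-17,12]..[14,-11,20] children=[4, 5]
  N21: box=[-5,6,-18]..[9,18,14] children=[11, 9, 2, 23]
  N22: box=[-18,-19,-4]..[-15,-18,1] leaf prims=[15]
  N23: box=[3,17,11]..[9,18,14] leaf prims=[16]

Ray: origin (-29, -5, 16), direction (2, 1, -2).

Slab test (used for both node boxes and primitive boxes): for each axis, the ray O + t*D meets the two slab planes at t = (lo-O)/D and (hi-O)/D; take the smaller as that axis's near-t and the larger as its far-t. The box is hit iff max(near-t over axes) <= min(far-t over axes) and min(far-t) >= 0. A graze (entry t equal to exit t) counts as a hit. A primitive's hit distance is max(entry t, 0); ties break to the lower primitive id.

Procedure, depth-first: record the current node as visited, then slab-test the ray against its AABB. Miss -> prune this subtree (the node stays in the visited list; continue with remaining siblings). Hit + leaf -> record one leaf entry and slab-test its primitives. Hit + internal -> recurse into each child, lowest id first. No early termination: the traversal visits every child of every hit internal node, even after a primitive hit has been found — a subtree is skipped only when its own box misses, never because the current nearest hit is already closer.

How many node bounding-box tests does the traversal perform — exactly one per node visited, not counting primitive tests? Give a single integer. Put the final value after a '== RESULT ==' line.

Walk:
N0 x:[5,23] y:[-15,23] z:[-7/2,35/2] -> hit [5,35/2], descend [1, 10, 14, 21]
  N1 x:[27/2,45/2] y:[-15,-2] z:[-7/2,21/2] -> miss, prune
  N10 x:[19/2,23] y:[-1,6] z:[-1/2,13] -> miss, prune
  N14 x:[5,12] y:[-14,-2] z:[2,35/2] -> miss, prune
  N21 x:[12,19] y:[11,23] z:[1,17] -> hit [12,17], descend [2, 9, 11, 23]
    N2 x:[25/2,27/2] y:[11,12] z:[1,7/2] -> miss, prune
    N9 x:[31/2,33/2] y:[13,16] z:[31/2,17] -> hit [31/2,16] leaf, test {P1@t=31/2}
    N11 x:[12,13] y:[14,15] z:[11/2,7] -> miss, prune
    N23 x:[16,19] y:[22,23] z:[1,5/2] -> miss, prune

Visited [0, 1, 10, 14, 21, 2, 9, 11, 23]. Tests: 9 box, 1 leaf. Nearest: P1.

== RESULT ==
9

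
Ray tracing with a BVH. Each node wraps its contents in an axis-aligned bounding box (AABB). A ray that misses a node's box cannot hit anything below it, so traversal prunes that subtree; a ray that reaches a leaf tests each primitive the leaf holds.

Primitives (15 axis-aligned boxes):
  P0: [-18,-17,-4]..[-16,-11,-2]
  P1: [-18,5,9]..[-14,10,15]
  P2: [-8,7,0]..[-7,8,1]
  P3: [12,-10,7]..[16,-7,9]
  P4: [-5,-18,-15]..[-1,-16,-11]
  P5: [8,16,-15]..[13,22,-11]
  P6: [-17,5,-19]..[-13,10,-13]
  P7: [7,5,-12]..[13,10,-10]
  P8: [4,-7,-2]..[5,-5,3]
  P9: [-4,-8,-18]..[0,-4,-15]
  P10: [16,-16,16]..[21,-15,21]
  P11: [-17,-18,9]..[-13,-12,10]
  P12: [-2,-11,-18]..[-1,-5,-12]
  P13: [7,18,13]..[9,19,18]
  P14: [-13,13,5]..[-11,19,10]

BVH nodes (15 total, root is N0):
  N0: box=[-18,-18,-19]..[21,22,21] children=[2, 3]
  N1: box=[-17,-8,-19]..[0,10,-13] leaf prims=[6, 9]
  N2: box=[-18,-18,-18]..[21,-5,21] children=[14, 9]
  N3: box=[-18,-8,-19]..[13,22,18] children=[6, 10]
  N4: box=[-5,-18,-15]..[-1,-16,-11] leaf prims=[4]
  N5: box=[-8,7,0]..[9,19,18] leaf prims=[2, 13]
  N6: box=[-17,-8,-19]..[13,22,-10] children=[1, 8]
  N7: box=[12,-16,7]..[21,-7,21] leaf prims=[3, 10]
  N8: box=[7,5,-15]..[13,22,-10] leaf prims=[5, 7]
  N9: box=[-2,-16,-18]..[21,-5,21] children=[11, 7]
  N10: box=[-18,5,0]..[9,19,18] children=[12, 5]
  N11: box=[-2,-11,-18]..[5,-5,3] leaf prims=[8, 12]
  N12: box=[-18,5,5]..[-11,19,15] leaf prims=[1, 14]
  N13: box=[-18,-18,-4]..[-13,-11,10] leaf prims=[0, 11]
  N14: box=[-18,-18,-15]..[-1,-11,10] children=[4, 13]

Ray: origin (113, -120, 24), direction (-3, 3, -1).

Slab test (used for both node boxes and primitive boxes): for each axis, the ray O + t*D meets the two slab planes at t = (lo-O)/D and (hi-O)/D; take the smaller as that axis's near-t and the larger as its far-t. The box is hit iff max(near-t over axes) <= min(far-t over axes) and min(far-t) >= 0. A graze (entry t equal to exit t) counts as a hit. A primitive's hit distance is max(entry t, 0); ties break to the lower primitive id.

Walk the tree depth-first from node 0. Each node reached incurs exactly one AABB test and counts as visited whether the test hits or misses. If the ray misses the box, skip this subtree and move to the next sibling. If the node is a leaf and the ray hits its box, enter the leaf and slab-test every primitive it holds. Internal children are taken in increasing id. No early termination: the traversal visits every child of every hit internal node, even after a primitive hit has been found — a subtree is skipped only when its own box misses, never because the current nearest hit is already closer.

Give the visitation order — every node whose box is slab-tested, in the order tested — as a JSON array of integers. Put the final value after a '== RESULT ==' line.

Traverse from the root:
N0 x:[92/3,131/3] y:[34,142/3] z:[3,43] -> hit [34,43], descend [2, 3]
  N2 x:[92/3,131/3] y:[34,115/3] z:[3,42] -> hit [34,115/3], descend [9, 14]
    N9 x:[92/3,115/3] y:[104/3,115/3] z:[3,42] -> hit [104/3,115/3], descend [7, 11]
      N7 x:[92/3,101/3] y:[104/3,113/3] z:[3,17] -> miss, prune
      N11 x:[36,115/3] y:[109/3,115/3] z:[21,42] -> hit [109/3,115/3] leaf, test {P8(miss), P12@t=38}
    N14 x:[38,131/3] y:[34,109/3] z:[14,39] -> miss, prune
  N3 x:[100/3,131/3] y:[112/3,142/3] z:[6,43] -> hit [112/3,43], descend [6, 10]
    N6 x:[100/3,130/3] y:[112/3,142/3] z:[34,43] -> hit [112/3,43], descend [1, 8]
      N1 x:[113/3,130/3] y:[112/3,130/3] z:[37,43] -> hit [113/3,43] leaf, test {P6@t=42, P9(miss)}
      N8 x:[100/3,106/3] y:[125/3,142/3] z:[34,39] -> miss, prune
    N10 x:[104/3,131/3] y:[125/3,139/3] z:[6,24] -> miss, prune

order=[0, 2, 9, 7, 11, 14, 3, 6, 1, 8, 10]  |boxes|=11  |leaves|=2  hit=P12

== RESULT ==
[0, 2, 9, 7, 11, 14, 3, 6, 1, 8, 10]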